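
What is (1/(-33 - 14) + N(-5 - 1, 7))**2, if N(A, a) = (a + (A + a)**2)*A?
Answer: 5094049/2209 ≈ 2306.0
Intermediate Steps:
N(A, a) = A*(a + (A + a)**2)
(1/(-33 - 14) + N(-5 - 1, 7))**2 = (1/(-33 - 14) + (-5 - 1)*(7 + ((-5 - 1) + 7)**2))**2 = (1/(-47) - 6*(7 + (-6 + 7)**2))**2 = (-1/47 - 6*(7 + 1**2))**2 = (-1/47 - 6*(7 + 1))**2 = (-1/47 - 6*8)**2 = (-1/47 - 48)**2 = (-2257/47)**2 = 5094049/2209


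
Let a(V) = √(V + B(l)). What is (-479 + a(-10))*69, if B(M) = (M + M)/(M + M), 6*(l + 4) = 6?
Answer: -33051 + 207*I ≈ -33051.0 + 207.0*I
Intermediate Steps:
l = -3 (l = -4 + (⅙)*6 = -4 + 1 = -3)
B(M) = 1 (B(M) = (2*M)/((2*M)) = (2*M)*(1/(2*M)) = 1)
a(V) = √(1 + V) (a(V) = √(V + 1) = √(1 + V))
(-479 + a(-10))*69 = (-479 + √(1 - 10))*69 = (-479 + √(-9))*69 = (-479 + 3*I)*69 = -33051 + 207*I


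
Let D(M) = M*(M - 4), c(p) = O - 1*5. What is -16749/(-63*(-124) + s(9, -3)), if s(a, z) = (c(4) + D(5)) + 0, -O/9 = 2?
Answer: -1861/866 ≈ -2.1490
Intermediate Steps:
O = -18 (O = -9*2 = -18)
c(p) = -23 (c(p) = -18 - 1*5 = -18 - 5 = -23)
D(M) = M*(-4 + M)
s(a, z) = -18 (s(a, z) = (-23 + 5*(-4 + 5)) + 0 = (-23 + 5*1) + 0 = (-23 + 5) + 0 = -18 + 0 = -18)
-16749/(-63*(-124) + s(9, -3)) = -16749/(-63*(-124) - 18) = -16749/(7812 - 18) = -16749/7794 = -16749*1/7794 = -1861/866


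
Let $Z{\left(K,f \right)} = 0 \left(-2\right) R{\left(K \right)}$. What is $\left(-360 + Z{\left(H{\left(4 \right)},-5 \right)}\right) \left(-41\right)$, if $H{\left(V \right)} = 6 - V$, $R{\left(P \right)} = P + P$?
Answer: $14760$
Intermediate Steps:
$R{\left(P \right)} = 2 P$
$Z{\left(K,f \right)} = 0$ ($Z{\left(K,f \right)} = 0 \left(-2\right) 2 K = 0 \cdot 2 K = 0$)
$\left(-360 + Z{\left(H{\left(4 \right)},-5 \right)}\right) \left(-41\right) = \left(-360 + 0\right) \left(-41\right) = \left(-360\right) \left(-41\right) = 14760$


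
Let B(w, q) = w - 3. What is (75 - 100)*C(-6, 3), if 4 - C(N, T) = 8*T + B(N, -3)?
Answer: 275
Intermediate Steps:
B(w, q) = -3 + w
C(N, T) = 7 - N - 8*T (C(N, T) = 4 - (8*T + (-3 + N)) = 4 - (-3 + N + 8*T) = 4 + (3 - N - 8*T) = 7 - N - 8*T)
(75 - 100)*C(-6, 3) = (75 - 100)*(7 - 1*(-6) - 8*3) = -25*(7 + 6 - 24) = -25*(-11) = 275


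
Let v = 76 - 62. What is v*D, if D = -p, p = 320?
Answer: -4480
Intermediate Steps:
v = 14
D = -320 (D = -1*320 = -320)
v*D = 14*(-320) = -4480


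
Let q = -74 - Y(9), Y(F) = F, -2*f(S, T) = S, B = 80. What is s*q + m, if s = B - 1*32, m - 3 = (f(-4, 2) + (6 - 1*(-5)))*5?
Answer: -3916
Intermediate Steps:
f(S, T) = -S/2
m = 68 (m = 3 + (-½*(-4) + (6 - 1*(-5)))*5 = 3 + (2 + (6 + 5))*5 = 3 + (2 + 11)*5 = 3 + 13*5 = 3 + 65 = 68)
q = -83 (q = -74 - 1*9 = -74 - 9 = -83)
s = 48 (s = 80 - 1*32 = 80 - 32 = 48)
s*q + m = 48*(-83) + 68 = -3984 + 68 = -3916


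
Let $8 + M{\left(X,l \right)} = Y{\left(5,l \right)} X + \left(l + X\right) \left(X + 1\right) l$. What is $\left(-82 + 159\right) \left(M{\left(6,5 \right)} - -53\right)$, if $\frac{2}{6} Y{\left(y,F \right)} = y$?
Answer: $40040$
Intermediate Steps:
$Y{\left(y,F \right)} = 3 y$
$M{\left(X,l \right)} = -8 + 15 X + l \left(1 + X\right) \left(X + l\right)$ ($M{\left(X,l \right)} = -8 + \left(3 \cdot 5 X + \left(l + X\right) \left(X + 1\right) l\right) = -8 + \left(15 X + \left(X + l\right) \left(1 + X\right) l\right) = -8 + \left(15 X + \left(1 + X\right) \left(X + l\right) l\right) = -8 + \left(15 X + l \left(1 + X\right) \left(X + l\right)\right) = -8 + 15 X + l \left(1 + X\right) \left(X + l\right)$)
$\left(-82 + 159\right) \left(M{\left(6,5 \right)} - -53\right) = \left(-82 + 159\right) \left(\left(-8 + 5^{2} + 15 \cdot 6 + 6 \cdot 5 + 6 \cdot 5^{2} + 5 \cdot 6^{2}\right) - -53\right) = 77 \left(\left(-8 + 25 + 90 + 30 + 6 \cdot 25 + 5 \cdot 36\right) + 53\right) = 77 \left(\left(-8 + 25 + 90 + 30 + 150 + 180\right) + 53\right) = 77 \left(467 + 53\right) = 77 \cdot 520 = 40040$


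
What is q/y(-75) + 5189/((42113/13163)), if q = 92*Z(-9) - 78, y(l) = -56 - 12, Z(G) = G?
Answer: 2341372627/1431842 ≈ 1635.2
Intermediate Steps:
y(l) = -68
q = -906 (q = 92*(-9) - 78 = -828 - 78 = -906)
q/y(-75) + 5189/((42113/13163)) = -906/(-68) + 5189/((42113/13163)) = -906*(-1/68) + 5189/((42113*(1/13163))) = 453/34 + 5189/(42113/13163) = 453/34 + 5189*(13163/42113) = 453/34 + 68302807/42113 = 2341372627/1431842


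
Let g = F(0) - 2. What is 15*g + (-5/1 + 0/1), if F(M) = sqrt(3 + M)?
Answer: -35 + 15*sqrt(3) ≈ -9.0192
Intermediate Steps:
g = -2 + sqrt(3) (g = sqrt(3 + 0) - 2 = sqrt(3) - 2 = -2 + sqrt(3) ≈ -0.26795)
15*g + (-5/1 + 0/1) = 15*(-2 + sqrt(3)) + (-5/1 + 0/1) = (-30 + 15*sqrt(3)) + (-5*1 + 0*1) = (-30 + 15*sqrt(3)) + (-5 + 0) = (-30 + 15*sqrt(3)) - 5 = -35 + 15*sqrt(3)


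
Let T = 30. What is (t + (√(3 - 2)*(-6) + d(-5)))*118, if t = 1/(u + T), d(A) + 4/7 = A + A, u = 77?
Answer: -1463790/749 ≈ -1954.3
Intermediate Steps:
d(A) = -4/7 + 2*A (d(A) = -4/7 + (A + A) = -4/7 + 2*A)
t = 1/107 (t = 1/(77 + 30) = 1/107 ≈ 0.0093458)
(t + (√(3 - 2)*(-6) + d(-5)))*118 = (1/107 + (√(3 - 2)*(-6) + (-4/7 + 2*(-5))))*118 = (1/107 + (√1*(-6) + (-4/7 - 10)))*118 = (1/107 + (1*(-6) - 74/7))*118 = (1/107 + (-6 - 74/7))*118 = (1/107 - 116/7)*118 = -12405/749*118 = -1463790/749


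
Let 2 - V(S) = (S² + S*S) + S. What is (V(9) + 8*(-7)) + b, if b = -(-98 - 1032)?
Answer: 905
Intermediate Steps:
b = 1130 (b = -1*(-1130) = 1130)
V(S) = 2 - S - 2*S² (V(S) = 2 - ((S² + S*S) + S) = 2 - ((S² + S²) + S) = 2 - (2*S² + S) = 2 - (S + 2*S²) = 2 + (-S - 2*S²) = 2 - S - 2*S²)
(V(9) + 8*(-7)) + b = ((2 - 1*9 - 2*9²) + 8*(-7)) + 1130 = ((2 - 9 - 2*81) - 56) + 1130 = ((2 - 9 - 162) - 56) + 1130 = (-169 - 56) + 1130 = -225 + 1130 = 905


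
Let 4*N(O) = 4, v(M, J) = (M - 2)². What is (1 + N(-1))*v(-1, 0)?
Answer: 18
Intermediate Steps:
v(M, J) = (-2 + M)²
N(O) = 1 (N(O) = (¼)*4 = 1)
(1 + N(-1))*v(-1, 0) = (1 + 1)*(-2 - 1)² = 2*(-3)² = 2*9 = 18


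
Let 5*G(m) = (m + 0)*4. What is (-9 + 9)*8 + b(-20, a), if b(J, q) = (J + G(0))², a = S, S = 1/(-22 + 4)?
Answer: 400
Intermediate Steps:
S = -1/18 (S = 1/(-18) = -1/18 ≈ -0.055556)
a = -1/18 ≈ -0.055556
G(m) = 4*m/5 (G(m) = ((m + 0)*4)/5 = (m*4)/5 = (4*m)/5 = 4*m/5)
b(J, q) = J² (b(J, q) = (J + (⅘)*0)² = (J + 0)² = J²)
(-9 + 9)*8 + b(-20, a) = (-9 + 9)*8 + (-20)² = 0*8 + 400 = 0 + 400 = 400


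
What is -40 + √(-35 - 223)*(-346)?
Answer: -40 - 346*I*√258 ≈ -40.0 - 5557.6*I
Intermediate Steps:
-40 + √(-35 - 223)*(-346) = -40 + √(-258)*(-346) = -40 + (I*√258)*(-346) = -40 - 346*I*√258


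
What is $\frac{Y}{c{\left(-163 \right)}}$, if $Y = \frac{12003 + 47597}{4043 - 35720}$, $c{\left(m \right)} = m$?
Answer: $\frac{59600}{5163351} \approx 0.011543$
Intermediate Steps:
$Y = - \frac{59600}{31677}$ ($Y = \frac{59600}{-31677} = 59600 \left(- \frac{1}{31677}\right) = - \frac{59600}{31677} \approx -1.8815$)
$\frac{Y}{c{\left(-163 \right)}} = - \frac{59600}{31677 \left(-163\right)} = \left(- \frac{59600}{31677}\right) \left(- \frac{1}{163}\right) = \frac{59600}{5163351}$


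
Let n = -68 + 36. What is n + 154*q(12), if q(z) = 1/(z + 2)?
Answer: -21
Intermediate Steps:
n = -32
q(z) = 1/(2 + z)
n + 154*q(12) = -32 + 154/(2 + 12) = -32 + 154/14 = -32 + 154*(1/14) = -32 + 11 = -21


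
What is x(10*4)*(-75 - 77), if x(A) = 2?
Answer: -304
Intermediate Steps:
x(10*4)*(-75 - 77) = 2*(-75 - 77) = 2*(-152) = -304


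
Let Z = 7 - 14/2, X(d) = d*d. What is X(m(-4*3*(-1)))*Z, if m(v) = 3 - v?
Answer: 0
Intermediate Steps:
X(d) = d**2
Z = 0 (Z = 7 - 14/2 = 7 - 7*1 = 7 - 7 = 0)
X(m(-4*3*(-1)))*Z = (3 - (-4*3)*(-1))**2*0 = (3 - (-12)*(-1))**2*0 = (3 - 1*12)**2*0 = (3 - 12)**2*0 = (-9)**2*0 = 81*0 = 0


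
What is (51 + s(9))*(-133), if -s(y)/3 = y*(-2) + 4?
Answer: -12369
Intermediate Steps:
s(y) = -12 + 6*y (s(y) = -3*(y*(-2) + 4) = -3*(-2*y + 4) = -3*(4 - 2*y) = -12 + 6*y)
(51 + s(9))*(-133) = (51 + (-12 + 6*9))*(-133) = (51 + (-12 + 54))*(-133) = (51 + 42)*(-133) = 93*(-133) = -12369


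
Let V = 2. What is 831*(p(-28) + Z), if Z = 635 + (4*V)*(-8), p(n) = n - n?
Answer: 474501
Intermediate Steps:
p(n) = 0
Z = 571 (Z = 635 + (4*2)*(-8) = 635 + 8*(-8) = 635 - 64 = 571)
831*(p(-28) + Z) = 831*(0 + 571) = 831*571 = 474501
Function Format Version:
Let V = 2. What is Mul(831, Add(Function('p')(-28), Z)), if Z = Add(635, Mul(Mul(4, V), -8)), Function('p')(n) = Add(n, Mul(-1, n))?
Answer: 474501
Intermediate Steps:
Function('p')(n) = 0
Z = 571 (Z = Add(635, Mul(Mul(4, 2), -8)) = Add(635, Mul(8, -8)) = Add(635, -64) = 571)
Mul(831, Add(Function('p')(-28), Z)) = Mul(831, Add(0, 571)) = Mul(831, 571) = 474501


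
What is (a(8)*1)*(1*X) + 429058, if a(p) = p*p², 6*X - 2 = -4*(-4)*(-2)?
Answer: 426498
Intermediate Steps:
X = -5 (X = ⅓ + (-4*(-4)*(-2))/6 = ⅓ + (16*(-2))/6 = ⅓ + (⅙)*(-32) = ⅓ - 16/3 = -5)
a(p) = p³
(a(8)*1)*(1*X) + 429058 = (8³*1)*(1*(-5)) + 429058 = (512*1)*(-5) + 429058 = 512*(-5) + 429058 = -2560 + 429058 = 426498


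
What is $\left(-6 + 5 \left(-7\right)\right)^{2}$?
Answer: $1681$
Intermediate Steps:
$\left(-6 + 5 \left(-7\right)\right)^{2} = \left(-6 - 35\right)^{2} = \left(-41\right)^{2} = 1681$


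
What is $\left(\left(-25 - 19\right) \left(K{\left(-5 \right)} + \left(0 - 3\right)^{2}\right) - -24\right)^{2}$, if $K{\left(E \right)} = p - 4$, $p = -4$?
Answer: $400$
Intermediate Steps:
$K{\left(E \right)} = -8$ ($K{\left(E \right)} = -4 - 4 = -8$)
$\left(\left(-25 - 19\right) \left(K{\left(-5 \right)} + \left(0 - 3\right)^{2}\right) - -24\right)^{2} = \left(\left(-25 - 19\right) \left(-8 + \left(0 - 3\right)^{2}\right) - -24\right)^{2} = \left(- 44 \left(-8 + \left(-3\right)^{2}\right) + 24\right)^{2} = \left(- 44 \left(-8 + 9\right) + 24\right)^{2} = \left(\left(-44\right) 1 + 24\right)^{2} = \left(-44 + 24\right)^{2} = \left(-20\right)^{2} = 400$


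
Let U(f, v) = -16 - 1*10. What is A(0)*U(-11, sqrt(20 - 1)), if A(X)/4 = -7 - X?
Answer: 728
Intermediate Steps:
U(f, v) = -26 (U(f, v) = -16 - 10 = -26)
A(X) = -28 - 4*X (A(X) = 4*(-7 - X) = -28 - 4*X)
A(0)*U(-11, sqrt(20 - 1)) = (-28 - 4*0)*(-26) = (-28 + 0)*(-26) = -28*(-26) = 728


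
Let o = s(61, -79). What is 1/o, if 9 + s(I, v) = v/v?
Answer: -1/8 ≈ -0.12500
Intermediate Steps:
s(I, v) = -8 (s(I, v) = -9 + v/v = -9 + 1 = -8)
o = -8
1/o = 1/(-8) = -1/8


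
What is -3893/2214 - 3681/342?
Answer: -263365/21033 ≈ -12.522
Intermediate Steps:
-3893/2214 - 3681/342 = -3893*1/2214 - 3681*1/342 = -3893/2214 - 409/38 = -263365/21033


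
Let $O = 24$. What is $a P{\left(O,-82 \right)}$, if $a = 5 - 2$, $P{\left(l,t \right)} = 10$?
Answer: $30$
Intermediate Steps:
$a = 3$ ($a = 5 - 2 = 3$)
$a P{\left(O,-82 \right)} = 3 \cdot 10 = 30$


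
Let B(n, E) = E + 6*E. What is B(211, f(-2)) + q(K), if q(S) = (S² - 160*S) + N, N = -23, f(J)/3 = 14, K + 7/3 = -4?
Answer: 11920/9 ≈ 1324.4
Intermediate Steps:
K = -19/3 (K = -7/3 - 4 = -19/3 ≈ -6.3333)
f(J) = 42 (f(J) = 3*14 = 42)
B(n, E) = 7*E
q(S) = -23 + S² - 160*S (q(S) = (S² - 160*S) - 23 = -23 + S² - 160*S)
B(211, f(-2)) + q(K) = 7*42 + (-23 + (-19/3)² - 160*(-19/3)) = 294 + (-23 + 361/9 + 3040/3) = 294 + 9274/9 = 11920/9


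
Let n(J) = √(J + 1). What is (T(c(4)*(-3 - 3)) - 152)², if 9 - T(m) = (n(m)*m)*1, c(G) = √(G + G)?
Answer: (143 - 12*√2*√(1 - 12*√2))² ≈ 15849.0 - 19396.0*I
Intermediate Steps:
n(J) = √(1 + J)
c(G) = √2*√G (c(G) = √(2*G) = √2*√G)
T(m) = 9 - m*√(1 + m) (T(m) = 9 - √(1 + m)*m = 9 - m*√(1 + m))
(T(c(4)*(-3 - 3)) - 152)² = ((9 - (√2*√4)*(-3 - 3)*√(1 + (√2*√4)*(-3 - 3))) - 152)² = ((9 - (√2*2)*(-6)*√(1 + (√2*2)*(-6))) - 152)² = ((9 - (2*√2)*(-6)*√(1 + (2*√2)*(-6))) - 152)² = ((9 - (-12*√2)*√(1 - 12*√2)) - 152)² = ((9 + 12*√2*√(1 - 12*√2)) - 152)² = (-143 + 12*√2*√(1 - 12*√2))²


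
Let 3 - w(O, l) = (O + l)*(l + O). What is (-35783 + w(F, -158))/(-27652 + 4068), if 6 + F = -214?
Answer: 22333/2948 ≈ 7.5756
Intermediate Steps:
F = -220 (F = -6 - 214 = -220)
w(O, l) = 3 - (O + l)**2 (w(O, l) = 3 - (O + l)*(l + O) = 3 - (O + l)*(O + l) = 3 - (O + l)**2)
(-35783 + w(F, -158))/(-27652 + 4068) = (-35783 + (3 - (-220 - 158)**2))/(-27652 + 4068) = (-35783 + (3 - 1*(-378)**2))/(-23584) = (-35783 + (3 - 1*142884))*(-1/23584) = (-35783 + (3 - 142884))*(-1/23584) = (-35783 - 142881)*(-1/23584) = -178664*(-1/23584) = 22333/2948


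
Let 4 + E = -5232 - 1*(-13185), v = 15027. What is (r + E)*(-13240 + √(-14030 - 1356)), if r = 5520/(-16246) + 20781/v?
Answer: -4282772003785760/40688107 + 2264305440068*I*√314/40688107 ≈ -1.0526e+8 + 9.8613e+5*I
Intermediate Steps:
E = 7949 (E = -4 + (-5232 - 1*(-13185)) = -4 + (-5232 + 13185) = -4 + 7953 = 7949)
r = 42443181/40688107 (r = 5520/(-16246) + 20781/15027 = 5520*(-1/16246) + 20781*(1/15027) = -2760/8123 + 6927/5009 = 42443181/40688107 ≈ 1.0431)
(r + E)*(-13240 + √(-14030 - 1356)) = (42443181/40688107 + 7949)*(-13240 + √(-14030 - 1356)) = 323472205724*(-13240 + √(-15386))/40688107 = 323472205724*(-13240 + 7*I*√314)/40688107 = -4282772003785760/40688107 + 2264305440068*I*√314/40688107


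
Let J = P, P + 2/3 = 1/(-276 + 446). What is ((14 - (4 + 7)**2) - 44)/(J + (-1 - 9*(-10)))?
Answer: -77010/45053 ≈ -1.7093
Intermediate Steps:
P = -337/510 (P = -2/3 + 1/(-276 + 446) = -2/3 + 1/170 = -337/510 ≈ -0.66078)
J = -337/510 ≈ -0.66078
((14 - (4 + 7)**2) - 44)/(J + (-1 - 9*(-10))) = ((14 - (4 + 7)**2) - 44)/(-337/510 + (-1 - 9*(-10))) = ((14 - 1*11**2) - 44)/(-337/510 + (-1 + 90)) = ((14 - 1*121) - 44)/(-337/510 + 89) = ((14 - 121) - 44)/(45053/510) = (-107 - 44)*(510/45053) = -151*510/45053 = -77010/45053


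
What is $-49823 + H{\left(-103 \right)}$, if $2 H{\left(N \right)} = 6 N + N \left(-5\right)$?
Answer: $- \frac{99749}{2} \approx -49875.0$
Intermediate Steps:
$H{\left(N \right)} = \frac{N}{2}$ ($H{\left(N \right)} = \frac{6 N + N \left(-5\right)}{2} = \frac{6 N - 5 N}{2} = \frac{N}{2}$)
$-49823 + H{\left(-103 \right)} = -49823 + \frac{1}{2} \left(-103\right) = -49823 - \frac{103}{2} = - \frac{99749}{2}$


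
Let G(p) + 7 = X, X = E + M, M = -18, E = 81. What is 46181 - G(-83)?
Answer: 46125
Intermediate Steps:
X = 63 (X = 81 - 18 = 63)
G(p) = 56 (G(p) = -7 + 63 = 56)
46181 - G(-83) = 46181 - 1*56 = 46181 - 56 = 46125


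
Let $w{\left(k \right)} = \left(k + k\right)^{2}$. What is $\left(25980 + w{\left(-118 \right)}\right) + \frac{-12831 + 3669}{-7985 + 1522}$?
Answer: $\frac{527881150}{6463} \approx 81677.0$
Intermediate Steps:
$w{\left(k \right)} = 4 k^{2}$ ($w{\left(k \right)} = \left(2 k\right)^{2} = 4 k^{2}$)
$\left(25980 + w{\left(-118 \right)}\right) + \frac{-12831 + 3669}{-7985 + 1522} = \left(25980 + 4 \left(-118\right)^{2}\right) + \frac{-12831 + 3669}{-7985 + 1522} = \left(25980 + 4 \cdot 13924\right) - \frac{9162}{-6463} = \left(25980 + 55696\right) - - \frac{9162}{6463} = 81676 + \frac{9162}{6463} = \frac{527881150}{6463}$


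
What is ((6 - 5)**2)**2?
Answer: 1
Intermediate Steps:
((6 - 5)**2)**2 = (1**2)**2 = 1**2 = 1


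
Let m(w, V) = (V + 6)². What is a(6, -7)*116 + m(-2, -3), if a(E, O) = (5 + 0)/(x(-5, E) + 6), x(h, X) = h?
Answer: 589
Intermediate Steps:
m(w, V) = (6 + V)²
a(E, O) = 5 (a(E, O) = (5 + 0)/(-5 + 6) = 5/1 = 5*1 = 5)
a(6, -7)*116 + m(-2, -3) = 5*116 + (6 - 3)² = 580 + 3² = 580 + 9 = 589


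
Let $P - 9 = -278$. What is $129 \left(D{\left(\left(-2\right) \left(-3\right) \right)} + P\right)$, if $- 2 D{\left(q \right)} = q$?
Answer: $-35088$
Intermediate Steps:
$D{\left(q \right)} = - \frac{q}{2}$
$P = -269$ ($P = 9 - 278 = -269$)
$129 \left(D{\left(\left(-2\right) \left(-3\right) \right)} + P\right) = 129 \left(- \frac{\left(-2\right) \left(-3\right)}{2} - 269\right) = 129 \left(\left(- \frac{1}{2}\right) 6 - 269\right) = 129 \left(-3 - 269\right) = 129 \left(-272\right) = -35088$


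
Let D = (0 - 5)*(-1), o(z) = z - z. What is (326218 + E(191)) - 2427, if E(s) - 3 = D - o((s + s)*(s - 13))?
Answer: 323799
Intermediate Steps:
o(z) = 0
D = 5 (D = -5*(-1) = 5)
E(s) = 8 (E(s) = 3 + (5 - 1*0) = 3 + (5 + 0) = 3 + 5 = 8)
(326218 + E(191)) - 2427 = (326218 + 8) - 2427 = 326226 - 2427 = 323799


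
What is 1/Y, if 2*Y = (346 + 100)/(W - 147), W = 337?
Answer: 190/223 ≈ 0.85202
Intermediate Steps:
Y = 223/190 (Y = ((346 + 100)/(337 - 147))/2 = (446/190)/2 = (446*(1/190))/2 = (1/2)*(223/95) = 223/190 ≈ 1.1737)
1/Y = 1/(223/190) = 190/223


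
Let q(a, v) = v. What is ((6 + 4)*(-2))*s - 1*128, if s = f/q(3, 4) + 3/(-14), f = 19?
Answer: -1531/7 ≈ -218.71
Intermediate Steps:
s = 127/28 (s = 19/4 + 3/(-14) = 19*(¼) + 3*(-1/14) = 19/4 - 3/14 = 127/28 ≈ 4.5357)
((6 + 4)*(-2))*s - 1*128 = ((6 + 4)*(-2))*(127/28) - 1*128 = (10*(-2))*(127/28) - 128 = -20*127/28 - 128 = -635/7 - 128 = -1531/7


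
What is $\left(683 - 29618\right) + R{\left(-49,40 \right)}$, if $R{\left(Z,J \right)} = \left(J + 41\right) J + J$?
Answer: $-25655$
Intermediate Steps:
$R{\left(Z,J \right)} = J + J \left(41 + J\right)$ ($R{\left(Z,J \right)} = \left(41 + J\right) J + J = J \left(41 + J\right) + J = J + J \left(41 + J\right)$)
$\left(683 - 29618\right) + R{\left(-49,40 \right)} = \left(683 - 29618\right) + 40 \left(42 + 40\right) = -28935 + 40 \cdot 82 = -28935 + 3280 = -25655$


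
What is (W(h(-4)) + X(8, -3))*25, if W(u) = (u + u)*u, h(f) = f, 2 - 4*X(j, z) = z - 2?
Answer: 3375/4 ≈ 843.75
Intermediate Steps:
X(j, z) = 1 - z/4 (X(j, z) = ½ - (z - 2)/4 = ½ - (-2 + z)/4 = ½ + (½ - z/4) = 1 - z/4)
W(u) = 2*u² (W(u) = (2*u)*u = 2*u²)
(W(h(-4)) + X(8, -3))*25 = (2*(-4)² + (1 - ¼*(-3)))*25 = (2*16 + (1 + ¾))*25 = (32 + 7/4)*25 = (135/4)*25 = 3375/4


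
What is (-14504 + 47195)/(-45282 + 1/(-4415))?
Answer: -144330765/199920031 ≈ -0.72194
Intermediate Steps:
(-14504 + 47195)/(-45282 + 1/(-4415)) = 32691/(-45282 - 1/4415) = 32691/(-199920031/4415) = 32691*(-4415/199920031) = -144330765/199920031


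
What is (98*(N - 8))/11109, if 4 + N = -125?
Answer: -1918/1587 ≈ -1.2086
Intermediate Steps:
N = -129 (N = -4 - 125 = -129)
(98*(N - 8))/11109 = (98*(-129 - 8))/11109 = (98*(-137))*(1/11109) = -13426*1/11109 = -1918/1587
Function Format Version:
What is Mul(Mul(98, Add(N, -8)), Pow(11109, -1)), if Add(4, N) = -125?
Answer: Rational(-1918, 1587) ≈ -1.2086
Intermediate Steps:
N = -129 (N = Add(-4, -125) = -129)
Mul(Mul(98, Add(N, -8)), Pow(11109, -1)) = Mul(Mul(98, Add(-129, -8)), Pow(11109, -1)) = Mul(Mul(98, -137), Rational(1, 11109)) = Mul(-13426, Rational(1, 11109)) = Rational(-1918, 1587)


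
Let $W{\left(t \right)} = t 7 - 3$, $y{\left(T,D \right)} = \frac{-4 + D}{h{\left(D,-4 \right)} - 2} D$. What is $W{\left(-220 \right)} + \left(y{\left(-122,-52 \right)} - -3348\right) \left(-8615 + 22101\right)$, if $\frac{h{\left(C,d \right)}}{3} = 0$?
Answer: $25513969$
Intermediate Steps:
$h{\left(C,d \right)} = 0$ ($h{\left(C,d \right)} = 3 \cdot 0 = 0$)
$y{\left(T,D \right)} = D \left(2 - \frac{D}{2}\right)$ ($y{\left(T,D \right)} = \frac{-4 + D}{0 - 2} D = \frac{-4 + D}{-2} D = \left(-4 + D\right) \left(- \frac{1}{2}\right) D = \left(2 - \frac{D}{2}\right) D = D \left(2 - \frac{D}{2}\right)$)
$W{\left(t \right)} = -3 + 7 t$ ($W{\left(t \right)} = 7 t - 3 = -3 + 7 t$)
$W{\left(-220 \right)} + \left(y{\left(-122,-52 \right)} - -3348\right) \left(-8615 + 22101\right) = \left(-3 + 7 \left(-220\right)\right) + \left(\frac{1}{2} \left(-52\right) \left(4 - -52\right) - -3348\right) \left(-8615 + 22101\right) = \left(-3 - 1540\right) + \left(\frac{1}{2} \left(-52\right) \left(4 + 52\right) + 3348\right) 13486 = -1543 + \left(\frac{1}{2} \left(-52\right) 56 + 3348\right) 13486 = -1543 + \left(-1456 + 3348\right) 13486 = -1543 + 1892 \cdot 13486 = -1543 + 25515512 = 25513969$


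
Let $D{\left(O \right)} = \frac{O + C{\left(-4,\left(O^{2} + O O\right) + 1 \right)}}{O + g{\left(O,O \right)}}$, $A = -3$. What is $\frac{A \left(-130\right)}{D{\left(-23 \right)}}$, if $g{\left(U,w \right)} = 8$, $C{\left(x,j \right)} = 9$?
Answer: $\frac{2925}{7} \approx 417.86$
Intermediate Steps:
$D{\left(O \right)} = \frac{9 + O}{8 + O}$ ($D{\left(O \right)} = \frac{O + 9}{O + 8} = \frac{9 + O}{8 + O}$)
$\frac{A \left(-130\right)}{D{\left(-23 \right)}} = \frac{\left(-3\right) \left(-130\right)}{\frac{1}{8 - 23} \left(9 - 23\right)} = \frac{390}{\frac{1}{-15} \left(-14\right)} = \frac{390}{\left(- \frac{1}{15}\right) \left(-14\right)} = \frac{390}{\frac{14}{15}} = 390 \cdot \frac{15}{14} = \frac{2925}{7}$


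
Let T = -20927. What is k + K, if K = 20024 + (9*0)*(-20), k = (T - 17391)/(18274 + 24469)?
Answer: 855847514/42743 ≈ 20023.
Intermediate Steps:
k = -38318/42743 (k = (-20927 - 17391)/(18274 + 24469) = -38318/42743 ≈ -0.89647)
K = 20024 (K = 20024 + 0*(-20) = 20024 + 0 = 20024)
k + K = -38318/42743 + 20024 = 855847514/42743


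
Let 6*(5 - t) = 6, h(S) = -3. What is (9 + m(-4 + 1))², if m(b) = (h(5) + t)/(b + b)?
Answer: 2809/36 ≈ 78.028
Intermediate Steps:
t = 4 (t = 5 - ⅙*6 = 5 - 1 = 4)
m(b) = 1/(2*b) (m(b) = (-3 + 4)/(b + b) = 1/(2*b))
(9 + m(-4 + 1))² = (9 + 1/(2*(-4 + 1)))² = (9 + (½)/(-3))² = (9 + (½)*(-⅓))² = (9 - ⅙)² = (53/6)² = 2809/36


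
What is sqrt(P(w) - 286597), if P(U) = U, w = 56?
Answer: I*sqrt(286541) ≈ 535.29*I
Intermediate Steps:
sqrt(P(w) - 286597) = sqrt(56 - 286597) = sqrt(-286541) = I*sqrt(286541)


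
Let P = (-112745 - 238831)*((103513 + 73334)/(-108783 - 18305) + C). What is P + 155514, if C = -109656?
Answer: 612453952450929/15886 ≈ 3.8553e+10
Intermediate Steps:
P = 612451481955525/15886 (P = (-112745 - 238831)*((103513 + 73334)/(-108783 - 18305) - 109656) = -351576*(176847/(-127088) - 109656) = -351576*(176847*(-1/127088) - 109656) = -351576*(-176847/127088 - 109656) = -351576*(-13936138575/127088) = 612451481955525/15886 ≈ 3.8553e+10)
P + 155514 = 612451481955525/15886 + 155514 = 612453952450929/15886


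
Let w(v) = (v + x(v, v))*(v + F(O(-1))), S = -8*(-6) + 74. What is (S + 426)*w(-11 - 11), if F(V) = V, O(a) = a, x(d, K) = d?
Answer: 554576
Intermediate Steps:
S = 122 (S = 48 + 74 = 122)
w(v) = 2*v*(-1 + v) (w(v) = (v + v)*(v - 1) = (2*v)*(-1 + v) = 2*v*(-1 + v))
(S + 426)*w(-11 - 11) = (122 + 426)*(2*(-11 - 11)*(-1 + (-11 - 11))) = 548*(2*(-22)*(-1 - 22)) = 548*(2*(-22)*(-23)) = 548*1012 = 554576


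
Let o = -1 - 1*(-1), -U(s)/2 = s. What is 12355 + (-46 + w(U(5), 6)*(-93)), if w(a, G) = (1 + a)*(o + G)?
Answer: 17331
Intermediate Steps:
U(s) = -2*s
o = 0 (o = -1 + 1 = 0)
w(a, G) = G*(1 + a) (w(a, G) = (1 + a)*(0 + G) = (1 + a)*G = G*(1 + a))
12355 + (-46 + w(U(5), 6)*(-93)) = 12355 + (-46 + (6*(1 - 2*5))*(-93)) = 12355 + (-46 + (6*(1 - 10))*(-93)) = 12355 + (-46 + (6*(-9))*(-93)) = 12355 + (-46 - 54*(-93)) = 12355 + (-46 + 5022) = 12355 + 4976 = 17331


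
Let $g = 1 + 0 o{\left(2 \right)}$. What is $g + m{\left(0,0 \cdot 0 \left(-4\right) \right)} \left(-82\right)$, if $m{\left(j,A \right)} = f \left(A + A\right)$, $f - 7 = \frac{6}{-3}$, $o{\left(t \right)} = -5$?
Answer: $1$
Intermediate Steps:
$g = 1$ ($g = 1 + 0 \left(-5\right) = 1 + 0 = 1$)
$f = 5$ ($f = 7 + \frac{6}{-3} = 7 + 6 \left(- \frac{1}{3}\right) = 7 - 2 = 5$)
$m{\left(j,A \right)} = 10 A$ ($m{\left(j,A \right)} = 5 \left(A + A\right) = 5 \cdot 2 A = 10 A$)
$g + m{\left(0,0 \cdot 0 \left(-4\right) \right)} \left(-82\right) = 1 + 10 \cdot 0 \cdot 0 \left(-4\right) \left(-82\right) = 1 + 10 \cdot 0 \left(-4\right) \left(-82\right) = 1 + 10 \cdot 0 \left(-82\right) = 1 + 0 \left(-82\right) = 1 + 0 = 1$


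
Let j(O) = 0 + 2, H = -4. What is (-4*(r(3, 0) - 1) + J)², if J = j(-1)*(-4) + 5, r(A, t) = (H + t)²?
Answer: 3969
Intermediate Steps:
j(O) = 2
r(A, t) = (-4 + t)²
J = -3 (J = 2*(-4) + 5 = -8 + 5 = -3)
(-4*(r(3, 0) - 1) + J)² = (-4*((-4 + 0)² - 1) - 3)² = (-4*((-4)² - 1) - 3)² = (-4*(16 - 1) - 3)² = (-4*15 - 3)² = (-60 - 3)² = (-63)² = 3969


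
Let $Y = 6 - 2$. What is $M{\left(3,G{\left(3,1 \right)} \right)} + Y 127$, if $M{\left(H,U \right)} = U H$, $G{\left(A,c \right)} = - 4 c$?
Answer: $496$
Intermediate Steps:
$M{\left(H,U \right)} = H U$
$Y = 4$ ($Y = 6 - 2 = 4$)
$M{\left(3,G{\left(3,1 \right)} \right)} + Y 127 = 3 \left(\left(-4\right) 1\right) + 4 \cdot 127 = 3 \left(-4\right) + 508 = -12 + 508 = 496$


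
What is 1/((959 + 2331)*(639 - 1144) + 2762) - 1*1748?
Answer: -2899386625/1658688 ≈ -1748.0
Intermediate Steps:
1/((959 + 2331)*(639 - 1144) + 2762) - 1*1748 = 1/(3290*(-505) + 2762) - 1748 = 1/(-1661450 + 2762) - 1748 = 1/(-1658688) - 1748 = -1/1658688 - 1748 = -2899386625/1658688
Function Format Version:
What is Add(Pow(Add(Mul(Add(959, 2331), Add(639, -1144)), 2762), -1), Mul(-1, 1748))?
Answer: Rational(-2899386625, 1658688) ≈ -1748.0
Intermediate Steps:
Add(Pow(Add(Mul(Add(959, 2331), Add(639, -1144)), 2762), -1), Mul(-1, 1748)) = Add(Pow(Add(Mul(3290, -505), 2762), -1), -1748) = Add(Pow(Add(-1661450, 2762), -1), -1748) = Add(Pow(-1658688, -1), -1748) = Add(Rational(-1, 1658688), -1748) = Rational(-2899386625, 1658688)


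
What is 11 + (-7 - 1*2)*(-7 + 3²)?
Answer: -7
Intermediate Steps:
11 + (-7 - 1*2)*(-7 + 3²) = 11 + (-7 - 2)*(-7 + 9) = 11 - 9*2 = 11 - 18 = -7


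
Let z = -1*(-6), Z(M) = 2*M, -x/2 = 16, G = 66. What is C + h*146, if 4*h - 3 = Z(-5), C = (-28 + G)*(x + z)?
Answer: -2487/2 ≈ -1243.5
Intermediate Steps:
x = -32 (x = -2*16 = -32)
z = 6
C = -988 (C = (-28 + 66)*(-32 + 6) = 38*(-26) = -988)
h = -7/4 (h = 3/4 + (2*(-5))/4 = 3/4 + (1/4)*(-10) = 3/4 - 5/2 = -7/4 ≈ -1.7500)
C + h*146 = -988 - 7/4*146 = -988 - 511/2 = -2487/2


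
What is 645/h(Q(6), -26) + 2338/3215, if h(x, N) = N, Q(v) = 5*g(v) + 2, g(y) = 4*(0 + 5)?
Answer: -2012887/83590 ≈ -24.080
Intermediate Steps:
g(y) = 20 (g(y) = 4*5 = 20)
Q(v) = 102 (Q(v) = 5*20 + 2 = 100 + 2 = 102)
645/h(Q(6), -26) + 2338/3215 = 645/(-26) + 2338/3215 = 645*(-1/26) + 2338*(1/3215) = -645/26 + 2338/3215 = -2012887/83590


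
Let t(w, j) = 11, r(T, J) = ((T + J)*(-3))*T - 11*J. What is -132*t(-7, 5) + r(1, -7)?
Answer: -1357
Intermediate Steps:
r(T, J) = -11*J + T*(-3*J - 3*T) (r(T, J) = ((J + T)*(-3))*T - 11*J = (-3*J - 3*T)*T - 11*J = T*(-3*J - 3*T) - 11*J = -11*J + T*(-3*J - 3*T))
-132*t(-7, 5) + r(1, -7) = -132*11 + (-11*(-7) - 3*1² - 3*(-7)*1) = -1452 + (77 - 3*1 + 21) = -1452 + (77 - 3 + 21) = -1452 + 95 = -1357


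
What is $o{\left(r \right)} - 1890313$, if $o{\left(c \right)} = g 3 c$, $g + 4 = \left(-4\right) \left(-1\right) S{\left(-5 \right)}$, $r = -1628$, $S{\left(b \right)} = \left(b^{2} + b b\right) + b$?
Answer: $-2749897$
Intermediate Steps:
$S{\left(b \right)} = b + 2 b^{2}$ ($S{\left(b \right)} = \left(b^{2} + b^{2}\right) + b = 2 b^{2} + b = b + 2 b^{2}$)
$g = 176$ ($g = -4 + \left(-4\right) \left(-1\right) \left(- 5 \left(1 + 2 \left(-5\right)\right)\right) = -4 + 4 \left(- 5 \left(1 - 10\right)\right) = -4 + 4 \left(\left(-5\right) \left(-9\right)\right) = -4 + 4 \cdot 45 = -4 + 180 = 176$)
$o{\left(c \right)} = 528 c$ ($o{\left(c \right)} = 176 \cdot 3 c = 528 c$)
$o{\left(r \right)} - 1890313 = 528 \left(-1628\right) - 1890313 = -859584 - 1890313 = -2749897$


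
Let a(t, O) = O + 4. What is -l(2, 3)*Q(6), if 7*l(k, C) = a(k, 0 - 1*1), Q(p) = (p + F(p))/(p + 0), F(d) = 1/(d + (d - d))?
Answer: -37/84 ≈ -0.44048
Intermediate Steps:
F(d) = 1/d (F(d) = 1/(d + 0) = 1/d)
Q(p) = (p + 1/p)/p (Q(p) = (p + 1/p)/(p + 0) = (p + 1/p)/p)
a(t, O) = 4 + O
l(k, C) = 3/7 (l(k, C) = (4 + (0 - 1*1))/7 = (4 + (0 - 1))/7 = (4 - 1)/7 = (⅐)*3 = 3/7)
-l(2, 3)*Q(6) = -3*(1 + 6⁻²)/7 = -3*(1 + 1/36)/7 = -3*37/(7*36) = -1*37/84 = -37/84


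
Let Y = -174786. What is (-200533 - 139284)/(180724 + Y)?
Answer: -339817/5938 ≈ -57.228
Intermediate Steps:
(-200533 - 139284)/(180724 + Y) = (-200533 - 139284)/(180724 - 174786) = -339817/5938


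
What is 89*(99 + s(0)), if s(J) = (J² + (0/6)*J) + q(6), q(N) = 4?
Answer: 9167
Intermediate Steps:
s(J) = 4 + J² (s(J) = (J² + (0/6)*J) + 4 = (J² + (0*(⅙))*J) + 4 = (J² + 0*J) + 4 = (J² + 0) + 4 = J² + 4 = 4 + J²)
89*(99 + s(0)) = 89*(99 + (4 + 0²)) = 89*(99 + (4 + 0)) = 89*(99 + 4) = 89*103 = 9167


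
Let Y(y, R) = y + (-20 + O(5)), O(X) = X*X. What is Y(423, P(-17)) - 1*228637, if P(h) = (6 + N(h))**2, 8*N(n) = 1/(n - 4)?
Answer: -228209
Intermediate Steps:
O(X) = X**2
N(n) = 1/(8*(-4 + n)) (N(n) = 1/(8*(n - 4)) = 1/(8*(-4 + n)))
P(h) = (6 + 1/(8*(-4 + h)))**2
Y(y, R) = 5 + y (Y(y, R) = y + (-20 + 5**2) = y + (-20 + 25) = y + 5 = 5 + y)
Y(423, P(-17)) - 1*228637 = (5 + 423) - 1*228637 = 428 - 228637 = -228209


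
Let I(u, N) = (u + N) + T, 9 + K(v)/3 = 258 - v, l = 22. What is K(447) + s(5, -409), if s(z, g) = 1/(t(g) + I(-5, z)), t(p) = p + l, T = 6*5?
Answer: -212059/357 ≈ -594.00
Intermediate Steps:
T = 30
K(v) = 747 - 3*v (K(v) = -27 + 3*(258 - v) = -27 + (774 - 3*v) = 747 - 3*v)
t(p) = 22 + p (t(p) = p + 22 = 22 + p)
I(u, N) = 30 + N + u (I(u, N) = (u + N) + 30 = (N + u) + 30 = 30 + N + u)
s(z, g) = 1/(47 + g + z) (s(z, g) = 1/((22 + g) + (30 + z - 5)) = 1/((22 + g) + (25 + z)) = 1/(47 + g + z))
K(447) + s(5, -409) = (747 - 3*447) + 1/(47 - 409 + 5) = (747 - 1341) + 1/(-357) = -594 - 1/357 = -212059/357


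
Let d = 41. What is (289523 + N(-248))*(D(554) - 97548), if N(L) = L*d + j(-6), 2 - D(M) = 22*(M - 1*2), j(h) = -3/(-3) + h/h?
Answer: -30642669330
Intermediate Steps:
j(h) = 2 (j(h) = -3*(-1/3) + 1 = 1 + 1 = 2)
D(M) = 46 - 22*M (D(M) = 2 - 22*(M - 1*2) = 2 - 22*(M - 2) = 2 - 22*(-2 + M) = 2 - (-44 + 22*M) = 2 + (44 - 22*M) = 46 - 22*M)
N(L) = 2 + 41*L (N(L) = L*41 + 2 = 41*L + 2 = 2 + 41*L)
(289523 + N(-248))*(D(554) - 97548) = (289523 + (2 + 41*(-248)))*((46 - 22*554) - 97548) = (289523 + (2 - 10168))*((46 - 12188) - 97548) = (289523 - 10166)*(-12142 - 97548) = 279357*(-109690) = -30642669330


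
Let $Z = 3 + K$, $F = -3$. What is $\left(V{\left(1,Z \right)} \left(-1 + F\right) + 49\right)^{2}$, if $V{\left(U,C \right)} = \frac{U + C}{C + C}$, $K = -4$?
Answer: $2401$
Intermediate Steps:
$Z = -1$ ($Z = 3 - 4 = -1$)
$V{\left(U,C \right)} = \frac{C + U}{2 C}$
$\left(V{\left(1,Z \right)} \left(-1 + F\right) + 49\right)^{2} = \left(\frac{-1 + 1}{2 \left(-1\right)} \left(-1 - 3\right) + 49\right)^{2} = \left(\frac{1}{2} \left(-1\right) 0 \left(-4\right) + 49\right)^{2} = \left(0 \left(-4\right) + 49\right)^{2} = \left(0 + 49\right)^{2} = 49^{2} = 2401$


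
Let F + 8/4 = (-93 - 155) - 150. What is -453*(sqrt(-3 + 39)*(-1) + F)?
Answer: 183918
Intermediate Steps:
F = -400 (F = -2 + ((-93 - 155) - 150) = -2 + (-248 - 150) = -2 - 398 = -400)
-453*(sqrt(-3 + 39)*(-1) + F) = -453*(sqrt(-3 + 39)*(-1) - 400) = -453*(sqrt(36)*(-1) - 400) = -453*(6*(-1) - 400) = -453*(-6 - 400) = -453*(-406) = 183918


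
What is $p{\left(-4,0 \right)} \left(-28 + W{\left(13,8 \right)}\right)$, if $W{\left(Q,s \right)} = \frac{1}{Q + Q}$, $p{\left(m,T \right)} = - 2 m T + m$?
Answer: $\frac{1454}{13} \approx 111.85$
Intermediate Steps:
$p{\left(m,T \right)} = m - 2 T m$ ($p{\left(m,T \right)} = - 2 T m + m = m - 2 T m$)
$W{\left(Q,s \right)} = \frac{1}{2 Q}$
$p{\left(-4,0 \right)} \left(-28 + W{\left(13,8 \right)}\right) = - 4 \left(1 - 0\right) \left(-28 + \frac{1}{2 \cdot 13}\right) = - 4 \left(1 + 0\right) \left(-28 + \frac{1}{2} \cdot \frac{1}{13}\right) = \left(-4\right) 1 \left(-28 + \frac{1}{26}\right) = \left(-4\right) \left(- \frac{727}{26}\right) = \frac{1454}{13}$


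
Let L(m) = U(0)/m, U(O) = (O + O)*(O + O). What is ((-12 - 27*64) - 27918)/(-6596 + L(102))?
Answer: 14829/3298 ≈ 4.4964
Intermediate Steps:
U(O) = 4*O² (U(O) = (2*O)*(2*O) = 4*O²)
L(m) = 0 (L(m) = (4*0²)/m = (4*0)/m = 0/m = 0)
((-12 - 27*64) - 27918)/(-6596 + L(102)) = ((-12 - 27*64) - 27918)/(-6596 + 0) = ((-12 - 1728) - 27918)/(-6596) = (-1740 - 27918)*(-1/6596) = -29658*(-1/6596) = 14829/3298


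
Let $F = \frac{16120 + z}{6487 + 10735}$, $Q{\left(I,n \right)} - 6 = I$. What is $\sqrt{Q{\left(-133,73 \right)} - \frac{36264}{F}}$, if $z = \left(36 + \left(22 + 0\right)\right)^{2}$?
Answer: $\frac{i \sqrt{763545173299}}{4871} \approx 179.39 i$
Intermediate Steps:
$z = 3364$ ($z = \left(36 + 22\right)^{2} = 58^{2} = 3364$)
$Q{\left(I,n \right)} = 6 + I$
$F = \frac{9742}{8611}$ ($F = \frac{16120 + 3364}{6487 + 10735} = \frac{19484}{17222} = 19484 \cdot \frac{1}{17222} = \frac{9742}{8611} \approx 1.1313$)
$\sqrt{Q{\left(-133,73 \right)} - \frac{36264}{F}} = \sqrt{\left(6 - 133\right) - \frac{36264}{\frac{9742}{8611}}} = \sqrt{-127 - \frac{156134652}{4871}} = \sqrt{- \frac{156753269}{4871}} = \frac{i \sqrt{763545173299}}{4871}$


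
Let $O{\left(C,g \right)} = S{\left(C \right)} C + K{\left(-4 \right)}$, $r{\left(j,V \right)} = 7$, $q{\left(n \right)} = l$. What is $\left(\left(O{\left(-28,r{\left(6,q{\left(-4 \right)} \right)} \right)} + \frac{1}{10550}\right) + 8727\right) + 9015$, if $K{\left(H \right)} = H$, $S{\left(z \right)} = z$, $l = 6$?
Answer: $\frac{195407101}{10550} \approx 18522.0$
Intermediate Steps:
$q{\left(n \right)} = 6$
$O{\left(C,g \right)} = -4 + C^{2}$ ($O{\left(C,g \right)} = C C - 4 = C^{2} - 4 = -4 + C^{2}$)
$\left(\left(O{\left(-28,r{\left(6,q{\left(-4 \right)} \right)} \right)} + \frac{1}{10550}\right) + 8727\right) + 9015 = \left(\left(\left(-4 + \left(-28\right)^{2}\right) + \frac{1}{10550}\right) + 8727\right) + 9015 = \left(\left(\left(-4 + 784\right) + \frac{1}{10550}\right) + 8727\right) + 9015 = \left(\left(780 + \frac{1}{10550}\right) + 8727\right) + 9015 = \left(\frac{8229001}{10550} + 8727\right) + 9015 = \frac{100298851}{10550} + 9015 = \frac{195407101}{10550}$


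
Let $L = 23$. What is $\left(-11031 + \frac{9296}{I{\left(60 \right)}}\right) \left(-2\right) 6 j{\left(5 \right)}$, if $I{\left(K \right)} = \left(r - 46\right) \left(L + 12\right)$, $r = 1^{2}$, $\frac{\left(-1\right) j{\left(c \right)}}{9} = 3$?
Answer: $- \frac{89398908}{25} \approx -3.576 \cdot 10^{6}$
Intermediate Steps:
$j{\left(c \right)} = -27$ ($j{\left(c \right)} = \left(-9\right) 3 = -27$)
$r = 1$
$I{\left(K \right)} = -1575$ ($I{\left(K \right)} = \left(1 - 46\right) \left(23 + 12\right) = \left(-45\right) 35 = -1575$)
$\left(-11031 + \frac{9296}{I{\left(60 \right)}}\right) \left(-2\right) 6 j{\left(5 \right)} = \left(-11031 + \frac{9296}{-1575}\right) \left(-2\right) 6 \left(-27\right) = \left(-11031 + 9296 \left(- \frac{1}{1575}\right)\right) \left(\left(-12\right) \left(-27\right)\right) = \left(-11031 - \frac{1328}{225}\right) 324 = \left(- \frac{2483303}{225}\right) 324 = - \frac{89398908}{25}$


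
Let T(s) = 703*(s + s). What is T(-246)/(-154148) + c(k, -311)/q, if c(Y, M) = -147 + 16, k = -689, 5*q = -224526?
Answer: 19439780429/8652558462 ≈ 2.2467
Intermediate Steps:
q = -224526/5 (q = (1/5)*(-224526) = -224526/5 ≈ -44905.)
c(Y, M) = -131
T(s) = 1406*s (T(s) = 703*(2*s) = 1406*s)
T(-246)/(-154148) + c(k, -311)/q = (1406*(-246))/(-154148) - 131/(-224526/5) = -345876*(-1/154148) - 131*(-5/224526) = 86469/38537 + 655/224526 = 19439780429/8652558462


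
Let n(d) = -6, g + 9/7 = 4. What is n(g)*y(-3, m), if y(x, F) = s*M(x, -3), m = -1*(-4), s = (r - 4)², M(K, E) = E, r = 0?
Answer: 288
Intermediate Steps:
g = 19/7 (g = -9/7 + 4 = 19/7 ≈ 2.7143)
s = 16 (s = (0 - 4)² = (-4)² = 16)
m = 4
y(x, F) = -48 (y(x, F) = 16*(-3) = -48)
n(g)*y(-3, m) = -6*(-48) = 288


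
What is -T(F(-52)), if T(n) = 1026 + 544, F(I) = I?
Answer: -1570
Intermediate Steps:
T(n) = 1570
-T(F(-52)) = -1*1570 = -1570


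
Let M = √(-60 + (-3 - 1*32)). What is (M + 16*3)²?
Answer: (48 + I*√95)² ≈ 2209.0 + 935.69*I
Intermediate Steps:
M = I*√95 (M = √(-60 + (-3 - 32)) = √(-60 - 35) = √(-95) = I*√95 ≈ 9.7468*I)
(M + 16*3)² = (I*√95 + 16*3)² = (I*√95 + 48)² = (48 + I*√95)²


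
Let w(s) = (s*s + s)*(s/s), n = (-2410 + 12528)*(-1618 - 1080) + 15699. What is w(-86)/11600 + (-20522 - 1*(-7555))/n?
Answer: 3991733967/6329578280 ≈ 0.63065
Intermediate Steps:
n = -27282665 (n = 10118*(-2698) + 15699 = -27298364 + 15699 = -27282665)
w(s) = s + s² (w(s) = (s² + s)*1 = (s + s²)*1 = s + s²)
w(-86)/11600 + (-20522 - 1*(-7555))/n = -86*(1 - 86)/11600 + (-20522 - 1*(-7555))/(-27282665) = -86*(-85)*(1/11600) + (-20522 + 7555)*(-1/27282665) = 7310*(1/11600) - 12967*(-1/27282665) = 731/1160 + 12967/27282665 = 3991733967/6329578280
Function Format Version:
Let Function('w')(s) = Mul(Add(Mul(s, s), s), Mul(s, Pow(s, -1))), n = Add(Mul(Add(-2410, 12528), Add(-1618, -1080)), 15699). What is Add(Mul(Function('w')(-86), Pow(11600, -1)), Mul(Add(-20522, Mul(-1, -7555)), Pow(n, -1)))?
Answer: Rational(3991733967, 6329578280) ≈ 0.63065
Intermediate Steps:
n = -27282665 (n = Add(Mul(10118, -2698), 15699) = Add(-27298364, 15699) = -27282665)
Function('w')(s) = Add(s, Pow(s, 2)) (Function('w')(s) = Mul(Add(Pow(s, 2), s), 1) = Mul(Add(s, Pow(s, 2)), 1) = Add(s, Pow(s, 2)))
Add(Mul(Function('w')(-86), Pow(11600, -1)), Mul(Add(-20522, Mul(-1, -7555)), Pow(n, -1))) = Add(Mul(Mul(-86, Add(1, -86)), Pow(11600, -1)), Mul(Add(-20522, Mul(-1, -7555)), Pow(-27282665, -1))) = Add(Mul(Mul(-86, -85), Rational(1, 11600)), Mul(Add(-20522, 7555), Rational(-1, 27282665))) = Add(Mul(7310, Rational(1, 11600)), Mul(-12967, Rational(-1, 27282665))) = Add(Rational(731, 1160), Rational(12967, 27282665)) = Rational(3991733967, 6329578280)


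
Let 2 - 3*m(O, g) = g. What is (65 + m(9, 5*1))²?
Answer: 4096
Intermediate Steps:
m(O, g) = ⅔ - g/3
(65 + m(9, 5*1))² = (65 + (⅔ - 5/3))² = (65 - 1)² = 64² = 4096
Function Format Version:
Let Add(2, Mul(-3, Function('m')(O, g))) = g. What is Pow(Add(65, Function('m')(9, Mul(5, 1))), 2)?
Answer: 4096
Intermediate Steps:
Function('m')(O, g) = Add(Rational(2, 3), Mul(Rational(-1, 3), g))
Pow(Add(65, Function('m')(9, Mul(5, 1))), 2) = Pow(Add(65, Add(Rational(2, 3), Mul(Rational(-1, 3), Mul(5, 1)))), 2) = Pow(Add(65, Add(Rational(2, 3), Mul(Rational(-1, 3), 5))), 2) = Pow(Add(65, Add(Rational(2, 3), Rational(-5, 3))), 2) = Pow(Add(65, -1), 2) = Pow(64, 2) = 4096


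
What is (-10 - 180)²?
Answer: 36100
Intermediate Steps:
(-10 - 180)² = (-190)² = 36100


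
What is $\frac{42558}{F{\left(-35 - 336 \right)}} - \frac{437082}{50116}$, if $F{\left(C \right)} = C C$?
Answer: $- \frac{29013783417}{3449008178} \approx -8.4122$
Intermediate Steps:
$F{\left(C \right)} = C^{2}$
$\frac{42558}{F{\left(-35 - 336 \right)}} - \frac{437082}{50116} = \frac{42558}{\left(-35 - 336\right)^{2}} - \frac{437082}{50116} = \frac{42558}{\left(-371\right)^{2}} - \frac{218541}{25058} = \frac{42558}{137641} - \frac{218541}{25058} = - \frac{29013783417}{3449008178}$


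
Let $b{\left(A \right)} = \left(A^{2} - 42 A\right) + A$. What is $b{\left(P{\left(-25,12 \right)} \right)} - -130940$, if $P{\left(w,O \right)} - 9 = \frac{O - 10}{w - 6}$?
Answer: $\frac{125558002}{961} \approx 1.3065 \cdot 10^{5}$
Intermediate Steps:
$P{\left(w,O \right)} = 9 + \frac{-10 + O}{-6 + w}$ ($P{\left(w,O \right)} = 9 + \frac{O - 10}{w - 6} = 9 + \frac{-10 + O}{-6 + w}$)
$b{\left(A \right)} = A^{2} - 41 A$
$b{\left(P{\left(-25,12 \right)} \right)} - -130940 = \frac{-64 + 12 + 9 \left(-25\right)}{-6 - 25} \left(-41 + \frac{-64 + 12 + 9 \left(-25\right)}{-6 - 25}\right) - -130940 = \frac{-64 + 12 - 225}{-31} \left(-41 + \frac{-64 + 12 - 225}{-31}\right) + 130940 = \left(- \frac{1}{31}\right) \left(-277\right) \left(-41 - - \frac{277}{31}\right) + 130940 = \frac{277 \left(-41 + \frac{277}{31}\right)}{31} + 130940 = \frac{277}{31} \left(- \frac{994}{31}\right) + 130940 = - \frac{275338}{961} + 130940 = \frac{125558002}{961}$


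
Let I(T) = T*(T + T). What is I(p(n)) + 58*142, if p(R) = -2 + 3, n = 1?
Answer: 8238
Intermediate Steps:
p(R) = 1
I(T) = 2*T² (I(T) = T*(2*T) = 2*T²)
I(p(n)) + 58*142 = 2*1² + 58*142 = 2*1 + 8236 = 2 + 8236 = 8238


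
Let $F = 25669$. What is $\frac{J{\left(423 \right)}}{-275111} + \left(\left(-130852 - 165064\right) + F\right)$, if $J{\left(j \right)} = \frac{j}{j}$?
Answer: $- \frac{74347922418}{275111} \approx -2.7025 \cdot 10^{5}$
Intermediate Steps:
$J{\left(j \right)} = 1$
$\frac{J{\left(423 \right)}}{-275111} + \left(\left(-130852 - 165064\right) + F\right) = 1 \frac{1}{-275111} + \left(\left(-130852 - 165064\right) + 25669\right) = 1 \left(- \frac{1}{275111}\right) + \left(-295916 + 25669\right) = - \frac{1}{275111} - 270247 = - \frac{74347922418}{275111}$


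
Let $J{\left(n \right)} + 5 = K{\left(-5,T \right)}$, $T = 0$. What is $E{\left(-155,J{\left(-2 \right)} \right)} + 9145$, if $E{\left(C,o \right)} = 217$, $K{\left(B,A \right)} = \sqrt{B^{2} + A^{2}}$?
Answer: $9362$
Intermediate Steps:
$K{\left(B,A \right)} = \sqrt{A^{2} + B^{2}}$
$J{\left(n \right)} = 0$ ($J{\left(n \right)} = -5 + \sqrt{0^{2} + \left(-5\right)^{2}} = -5 + \sqrt{0 + 25} = -5 + \sqrt{25} = -5 + 5 = 0$)
$E{\left(-155,J{\left(-2 \right)} \right)} + 9145 = 217 + 9145 = 9362$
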